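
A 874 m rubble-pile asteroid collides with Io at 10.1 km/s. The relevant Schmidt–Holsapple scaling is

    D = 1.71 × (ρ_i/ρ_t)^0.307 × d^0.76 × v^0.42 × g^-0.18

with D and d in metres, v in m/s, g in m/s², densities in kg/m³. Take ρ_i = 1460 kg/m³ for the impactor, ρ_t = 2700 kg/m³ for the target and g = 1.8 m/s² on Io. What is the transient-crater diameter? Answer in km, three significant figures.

D ≈ 10.5 km

In SI units: v = 10100 m/s.
(ρ_i/ρ_t)^0.307 = (1460/2700)^0.307 = 0.8280
d^0.76 = 874^0.76 = 172.0
v^0.42 = 10100^0.42 = 48.06
g^-0.18 = 1.8^-0.18 = 0.8996
D = 1.71 × 0.8280 × 172.0 × 48.06 × 0.8996 = 10529 m
   = 10.53 km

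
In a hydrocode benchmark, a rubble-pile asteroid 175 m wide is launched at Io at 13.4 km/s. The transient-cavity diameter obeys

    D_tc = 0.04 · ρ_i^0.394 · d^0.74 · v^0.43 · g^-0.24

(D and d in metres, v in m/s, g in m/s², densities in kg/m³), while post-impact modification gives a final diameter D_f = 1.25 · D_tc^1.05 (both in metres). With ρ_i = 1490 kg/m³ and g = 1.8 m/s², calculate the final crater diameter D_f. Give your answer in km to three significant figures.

D_f ≈ 3.05 km

v = 13400 m/s.
ρ_i^0.394 = 1490^0.394 = 17.79
d^0.74 = 175^0.74 = 45.69
v^0.43 = 13400^0.43 = 59.52
g^-0.24 = 1.8^-0.24 = 0.8684
D_tc = 0.04 × 17.79 × 45.69 × 59.52 × 0.8684 = 1681 m
D_f = 1.25 × (1681)^1.05 = 3046 m
     = 3.046 km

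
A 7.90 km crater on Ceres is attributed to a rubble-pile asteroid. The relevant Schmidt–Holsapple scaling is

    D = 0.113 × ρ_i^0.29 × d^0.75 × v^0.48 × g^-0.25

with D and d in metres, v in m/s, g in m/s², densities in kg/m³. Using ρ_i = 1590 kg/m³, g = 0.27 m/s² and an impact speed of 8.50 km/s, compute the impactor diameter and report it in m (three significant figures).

d ≈ 329 m

Rearranging for d: d = [D / (0.113 · 1590^0.29 · 8500^0.48 · 0.27^-0.25)]^(1/0.75).
D = 7900 m.
1590^0.29 = 8.480
8500^0.48 = 76.93
0.27^-0.25 = 1.387
Denominator = 0.113 × 8.480 × 76.93 × 1.387 = 102.2
D / 102.2 = 7900 / 102.2 = 77.30
d = 77.30^(1/0.75) = 77.30^1.3333 = 329.2 m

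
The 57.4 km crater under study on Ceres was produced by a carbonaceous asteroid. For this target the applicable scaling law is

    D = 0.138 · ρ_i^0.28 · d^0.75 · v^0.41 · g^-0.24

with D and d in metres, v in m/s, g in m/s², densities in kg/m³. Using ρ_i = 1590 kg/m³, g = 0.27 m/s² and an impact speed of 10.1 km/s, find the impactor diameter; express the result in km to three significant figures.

Rearranging for d: d = [D / (0.138 · 1590^0.28 · 10100^0.41 · 0.27^-0.24)]^(1/0.75).
D = 57400 m.
1590^0.28 = 7.878
10100^0.41 = 43.83
0.27^-0.24 = 1.369
Denominator = 0.138 × 7.878 × 43.83 × 1.369 = 65.23
D / 65.23 = 57400 / 65.23 = 880.0
d = 880.0^(1/0.75) = 880.0^1.3333 = 8431 m

d ≈ 8.43 km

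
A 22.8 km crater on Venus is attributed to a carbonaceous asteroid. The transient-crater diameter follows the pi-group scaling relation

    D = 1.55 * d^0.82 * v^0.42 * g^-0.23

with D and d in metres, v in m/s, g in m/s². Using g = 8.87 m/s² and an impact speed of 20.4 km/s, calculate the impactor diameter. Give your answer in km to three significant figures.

Rearranging for d: d = [D / (1.55 · 20400^0.42 · 8.87^-0.23)]^(1/0.82).
D = 22800 m.
20400^0.42 = 64.57
8.87^-0.23 = 0.6053
Denominator = 1.55 × 64.57 × 0.6053 = 60.58
D / 60.58 = 22800 / 60.58 = 376.4
d = 376.4^(1/0.82) = 376.4^1.2195 = 1384 m

d ≈ 1.38 km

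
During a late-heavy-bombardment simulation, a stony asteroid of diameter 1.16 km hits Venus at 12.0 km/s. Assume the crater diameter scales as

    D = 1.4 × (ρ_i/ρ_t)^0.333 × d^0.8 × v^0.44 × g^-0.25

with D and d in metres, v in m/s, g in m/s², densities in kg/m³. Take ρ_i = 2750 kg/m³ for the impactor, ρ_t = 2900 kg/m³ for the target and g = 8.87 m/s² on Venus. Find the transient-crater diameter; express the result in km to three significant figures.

D ≈ 14.1 km

In SI units: d = 1160 m, v = 12000 m/s.
(ρ_i/ρ_t)^0.333 = (2750/2900)^0.333 = 0.9825
d^0.8 = 1160^0.8 = 282.9
v^0.44 = 12000^0.44 = 62.35
g^-0.25 = 8.87^-0.25 = 0.5795
D = 1.4 × 0.9825 × 282.9 × 62.35 × 0.5795 = 14060 m
   = 14.06 km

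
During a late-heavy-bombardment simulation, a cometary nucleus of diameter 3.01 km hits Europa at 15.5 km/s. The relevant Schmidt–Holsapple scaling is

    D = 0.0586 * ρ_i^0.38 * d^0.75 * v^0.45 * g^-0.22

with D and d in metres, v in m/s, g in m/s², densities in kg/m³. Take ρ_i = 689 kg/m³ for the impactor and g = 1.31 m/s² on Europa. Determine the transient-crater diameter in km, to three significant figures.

In SI units: d = 3010 m, v = 15500 m/s.
ρ_i^0.38 = 689^0.38 = 11.98
d^0.75 = 3010^0.75 = 406.4
v^0.45 = 15500^0.45 = 76.85
g^-0.22 = 1.31^-0.22 = 0.9423
D = 0.0586 × 11.98 × 406.4 × 76.85 × 0.9423 = 20661 m
   = 20.66 km

D ≈ 20.7 km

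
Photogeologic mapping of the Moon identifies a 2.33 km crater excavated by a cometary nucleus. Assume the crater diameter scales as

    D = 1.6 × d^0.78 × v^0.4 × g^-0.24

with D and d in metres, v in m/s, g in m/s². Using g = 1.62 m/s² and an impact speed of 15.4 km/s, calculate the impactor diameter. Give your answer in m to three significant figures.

d ≈ 93.9 m

Rearranging for d: d = [D / (1.6 · 15400^0.4 · 1.62^-0.24)]^(1/0.78).
D = 2330 m.
15400^0.4 = 47.32
1.62^-0.24 = 0.8907
Denominator = 1.6 × 47.32 × 0.8907 = 67.44
D / 67.44 = 2330 / 67.44 = 34.55
d = 34.55^(1/0.78) = 34.55^1.2821 = 93.85 m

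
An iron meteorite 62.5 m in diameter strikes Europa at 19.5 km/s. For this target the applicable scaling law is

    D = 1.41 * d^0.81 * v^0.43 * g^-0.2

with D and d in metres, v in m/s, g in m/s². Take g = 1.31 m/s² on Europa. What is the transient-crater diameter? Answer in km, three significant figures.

D ≈ 2.66 km

In SI units: v = 19500 m/s.
d^0.81 = 62.5^0.81 = 28.49
v^0.43 = 19500^0.43 = 69.94
g^-0.2 = 1.31^-0.2 = 0.9474
D = 1.41 × 28.49 × 69.94 × 0.9474 = 2662 m
   = 2.662 km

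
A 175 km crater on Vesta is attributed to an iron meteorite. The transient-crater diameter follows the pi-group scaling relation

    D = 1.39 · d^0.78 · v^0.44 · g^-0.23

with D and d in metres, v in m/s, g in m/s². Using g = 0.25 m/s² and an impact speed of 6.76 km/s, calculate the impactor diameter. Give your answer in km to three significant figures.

d ≈ 15.9 km

Rearranging for d: d = [D / (1.39 · 6760^0.44 · 0.25^-0.23)]^(1/0.78).
D = 175000 m.
6760^0.44 = 48.44
0.25^-0.23 = 1.376
Denominator = 1.39 × 48.44 × 1.376 = 92.65
D / 92.65 = 175000 / 92.65 = 1889
d = 1889^(1/0.78) = 1889^1.2821 = 15866 m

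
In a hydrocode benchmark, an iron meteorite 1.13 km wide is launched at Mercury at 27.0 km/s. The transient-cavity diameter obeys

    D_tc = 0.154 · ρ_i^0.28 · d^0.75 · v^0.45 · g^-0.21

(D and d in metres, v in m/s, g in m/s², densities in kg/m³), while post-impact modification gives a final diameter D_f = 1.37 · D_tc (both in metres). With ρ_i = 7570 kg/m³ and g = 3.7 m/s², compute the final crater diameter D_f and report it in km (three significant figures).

D_f ≈ 37.6 km

In SI: d = 1130 m, v = 27000 m/s.
ρ_i^0.28 = 7570^0.28 = 12.19
d^0.75 = 1130^0.75 = 194.9
v^0.45 = 27000^0.45 = 98.65
g^-0.21 = 3.7^-0.21 = 0.7598
D_tc = 0.154 × 12.19 × 194.9 × 98.65 × 0.7598 = 27420 m
D_f = 1.37 × 27420 = 37565 m
     = 37.57 km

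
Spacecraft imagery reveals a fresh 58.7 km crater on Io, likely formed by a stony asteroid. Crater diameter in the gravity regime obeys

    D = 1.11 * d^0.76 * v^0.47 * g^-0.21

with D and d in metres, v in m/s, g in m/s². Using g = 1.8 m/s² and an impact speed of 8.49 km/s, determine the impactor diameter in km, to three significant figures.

d ≈ 7.17 km

Rearranging for d: d = [D / (1.11 · 8490^0.47 · 1.8^-0.21)]^(1/0.76).
D = 58700 m.
8490^0.47 = 70.24
1.8^-0.21 = 0.8839
Denominator = 1.11 × 70.24 × 0.8839 = 68.91
D / 68.91 = 58700 / 68.91 = 851.8
d = 851.8^(1/0.76) = 851.8^1.3158 = 7174 m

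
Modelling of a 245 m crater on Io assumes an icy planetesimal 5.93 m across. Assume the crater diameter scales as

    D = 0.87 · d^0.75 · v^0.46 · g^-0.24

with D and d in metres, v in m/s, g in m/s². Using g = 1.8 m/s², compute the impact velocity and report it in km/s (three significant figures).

Rearranging for v: v = [D / (0.87 · 5.93^0.75 · 1.8^-0.24)]^(1/0.46).
5.93^0.75 = 3.800
1.8^-0.24 = 0.8684
Denominator = 0.87 × 3.800 × 0.8684 = 2.871
D / 2.871 = 245 / 2.871 = 85.34
v = 85.34^(1/0.46) = 85.34^2.1739 = 15781 m/s

v ≈ 15.8 km/s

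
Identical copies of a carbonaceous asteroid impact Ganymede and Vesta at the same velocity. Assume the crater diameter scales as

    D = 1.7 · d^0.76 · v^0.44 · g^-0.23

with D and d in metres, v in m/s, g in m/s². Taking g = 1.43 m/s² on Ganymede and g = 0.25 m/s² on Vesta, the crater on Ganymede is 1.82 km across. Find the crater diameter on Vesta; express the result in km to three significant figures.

All impactor-dependent factors cancel in the ratio, leaving D_Vesta/D_Ganymede = (g_Vesta/g_Ganymede)^-0.23.
(0.25/1.43)^-0.23 = 0.1748^-0.23 = 1.494
D_Vesta = 1.494 × 1.82 km = 2.72 km

D ≈ 2.72 km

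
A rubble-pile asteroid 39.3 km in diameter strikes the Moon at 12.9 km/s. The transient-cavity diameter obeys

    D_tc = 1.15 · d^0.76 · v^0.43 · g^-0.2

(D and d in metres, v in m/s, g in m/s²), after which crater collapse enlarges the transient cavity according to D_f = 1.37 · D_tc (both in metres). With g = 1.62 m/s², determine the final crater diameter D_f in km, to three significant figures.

D_f ≈ 260 km

In SI: d = 39300 m, v = 12900 m/s.
d^0.76 = 39300^0.76 = 3103
v^0.43 = 12900^0.43 = 58.55
g^-0.2 = 1.62^-0.2 = 0.9080
D_tc = 1.15 × 3103 × 58.55 × 0.9080 = 1.897 × 10^5 m
D_f = 1.37 × 1.897 × 10^5 = 2.599 × 10^5 m
     = 259.9 km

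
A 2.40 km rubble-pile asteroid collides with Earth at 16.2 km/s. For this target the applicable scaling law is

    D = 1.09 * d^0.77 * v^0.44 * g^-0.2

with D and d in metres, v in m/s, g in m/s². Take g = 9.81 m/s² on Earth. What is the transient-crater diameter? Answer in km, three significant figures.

D ≈ 19.7 km

In SI units: d = 2400 m, v = 16200 m/s.
d^0.77 = 2400^0.77 = 400.6
v^0.44 = 16200^0.44 = 71.15
g^-0.2 = 9.81^-0.2 = 0.6334
D = 1.09 × 400.6 × 71.15 × 0.6334 = 19678 m
   = 19.68 km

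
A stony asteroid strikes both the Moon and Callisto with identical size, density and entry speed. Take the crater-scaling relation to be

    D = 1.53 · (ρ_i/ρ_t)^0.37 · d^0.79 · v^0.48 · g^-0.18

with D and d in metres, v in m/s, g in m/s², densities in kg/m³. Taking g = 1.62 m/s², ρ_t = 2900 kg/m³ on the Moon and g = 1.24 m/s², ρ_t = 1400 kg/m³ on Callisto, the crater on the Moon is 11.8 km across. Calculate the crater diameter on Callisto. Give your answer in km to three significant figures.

The impactor-only factors (d, v, ρ_i) cancel in the ratio, leaving D_Callisto/D_Moon = (g_Callisto/g_Moon)^-0.18 · (ρ_t,Moon/ρ_t,Callisto)^0.37.
(1.24/1.62)^-0.18 = 0.7654^-0.18 = 1.049
(2900/1400)^0.37 = 2.071^0.37 = 1.309
Ratio = 1.049 × 1.309 = 1.373
D_Callisto = 1.373 × 11.8 km = 16.2 km

D ≈ 16.2 km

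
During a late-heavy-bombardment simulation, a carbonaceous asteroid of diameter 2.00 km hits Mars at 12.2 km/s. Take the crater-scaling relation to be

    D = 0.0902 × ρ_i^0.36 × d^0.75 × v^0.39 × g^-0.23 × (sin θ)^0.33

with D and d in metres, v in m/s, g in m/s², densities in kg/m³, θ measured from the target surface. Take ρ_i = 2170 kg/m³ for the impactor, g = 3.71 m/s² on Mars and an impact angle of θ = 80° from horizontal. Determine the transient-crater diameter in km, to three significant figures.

In SI units: d = 2000 m, v = 12200 m/s.
ρ_i^0.36 = 2170^0.36 = 15.89
d^0.75 = 2000^0.75 = 299.1
v^0.39 = 12200^0.39 = 39.24
g^-0.23 = 3.71^-0.23 = 0.7397
(sin 80°)^0.33 = 0.9848^0.33 = 0.9950
D = 0.0902 × 15.89 × 299.1 × 39.24 × 0.7397 × 0.9950 = 12381 m
   = 12.38 km

D ≈ 12.4 km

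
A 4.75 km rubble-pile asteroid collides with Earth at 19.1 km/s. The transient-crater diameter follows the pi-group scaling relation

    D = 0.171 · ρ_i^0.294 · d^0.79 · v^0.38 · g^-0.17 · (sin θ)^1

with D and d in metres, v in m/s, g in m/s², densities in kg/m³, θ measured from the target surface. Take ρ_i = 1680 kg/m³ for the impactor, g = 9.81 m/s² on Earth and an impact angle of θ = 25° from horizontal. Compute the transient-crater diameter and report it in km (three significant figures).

In SI units: d = 4750 m, v = 19100 m/s.
ρ_i^0.294 = 1680^0.294 = 8.876
d^0.79 = 4750^0.79 = 802.8
v^0.38 = 19100^0.38 = 42.34
g^-0.17 = 9.81^-0.17 = 0.6783
(sin 25°)^1 = 0.4226^1 = 0.4226
D = 0.171 × 8.876 × 802.8 × 42.34 × 0.6783 × 0.4226 = 14788 m
   = 14.79 km

D ≈ 14.8 km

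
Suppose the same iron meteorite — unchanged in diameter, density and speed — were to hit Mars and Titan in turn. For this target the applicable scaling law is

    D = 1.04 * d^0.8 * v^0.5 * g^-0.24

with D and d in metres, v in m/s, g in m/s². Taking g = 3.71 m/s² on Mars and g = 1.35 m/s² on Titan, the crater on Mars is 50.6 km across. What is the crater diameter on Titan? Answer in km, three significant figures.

All impactor-dependent factors cancel in the ratio, leaving D_Titan/D_Mars = (g_Titan/g_Mars)^-0.24.
(1.35/3.71)^-0.24 = 0.3639^-0.24 = 1.275
D_Titan = 1.275 × 50.6 km = 64.5 km

D ≈ 64.5 km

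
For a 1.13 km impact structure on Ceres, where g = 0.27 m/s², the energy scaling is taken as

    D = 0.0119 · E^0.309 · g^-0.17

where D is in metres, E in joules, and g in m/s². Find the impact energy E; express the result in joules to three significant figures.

E ≈ 6.25 × 10^15 J

Rearranging: E = [D / (0.0119 · g^-0.17)]^(1/0.309).
D = 1130 m.
g^-0.17 = 0.27^-0.17 = 1.249
D / (0.0119 × 1.249) = 1130 / (0.01486) = 7.604 × 10^4
E = (7.604 × 10^4)^3.2362 = 6.252 × 10^15 J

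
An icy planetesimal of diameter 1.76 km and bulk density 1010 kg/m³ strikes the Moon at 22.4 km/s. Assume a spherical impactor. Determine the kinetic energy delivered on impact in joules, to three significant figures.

d = 1760 m; v = 22400 m/s.
Mass m = (π/6) ρ d³ = (π/6) × 1010 × (1760)³ = 2.883 × 10^12 kg
E = ½ m v² = 0.5 × 2.883 × 10^12 × (22400)² = 7.233 × 10^20 J

E ≈ 7.23 × 10^20 J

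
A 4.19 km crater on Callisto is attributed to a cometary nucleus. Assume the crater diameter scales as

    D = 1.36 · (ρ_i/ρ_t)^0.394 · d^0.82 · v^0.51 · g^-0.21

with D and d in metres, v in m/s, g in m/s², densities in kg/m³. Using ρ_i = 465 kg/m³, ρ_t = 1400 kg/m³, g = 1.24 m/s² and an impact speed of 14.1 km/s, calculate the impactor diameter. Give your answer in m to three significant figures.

d ≈ 84.7 m

Rearranging for d: d = [D / (1.36 · (465/1400)^0.394 · 14100^0.51 · 1.24^-0.21)]^(1/0.82).
D = 4190 m.
(465/1400)^0.394 = 0.6477
14100^0.51 = 130.6
1.24^-0.21 = 0.9558
Denominator = 1.36 × 0.6477 × 130.6 × 0.9558 = 110.0
D / 110.0 = 4190 / 110.0 = 38.09
d = 38.09^(1/0.82) = 38.09^1.2195 = 84.68 m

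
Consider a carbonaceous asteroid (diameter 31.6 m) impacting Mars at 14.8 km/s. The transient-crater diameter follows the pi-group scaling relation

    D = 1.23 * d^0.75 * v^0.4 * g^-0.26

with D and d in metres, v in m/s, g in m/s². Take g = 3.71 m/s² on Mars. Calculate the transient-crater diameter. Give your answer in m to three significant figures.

D ≈ 543 m

In SI units: v = 14800 m/s.
d^0.75 = 31.6^0.75 = 13.33
v^0.4 = 14800^0.4 = 46.57
g^-0.26 = 3.71^-0.26 = 0.7112
D = 1.23 × 13.33 × 46.57 × 0.7112 = 543.0 m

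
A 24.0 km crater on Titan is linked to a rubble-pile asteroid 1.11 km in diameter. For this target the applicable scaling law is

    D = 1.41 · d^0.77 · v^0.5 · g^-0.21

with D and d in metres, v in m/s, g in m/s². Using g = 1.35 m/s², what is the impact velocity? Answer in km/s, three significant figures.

v ≈ 6.71 km/s

Rearranging for v: v = [D / (1.41 · 1110^0.77 · 1.35^-0.21)]^(1/0.5).
D = 24000 m.
1110^0.77 = 221.3
1.35^-0.21 = 0.9389
Denominator = 1.41 × 221.3 × 0.9389 = 293.0
D / 293.0 = 24000 / 293.0 = 81.91
v = 81.91^(1/0.5) = 81.91^2 = 6709 m/s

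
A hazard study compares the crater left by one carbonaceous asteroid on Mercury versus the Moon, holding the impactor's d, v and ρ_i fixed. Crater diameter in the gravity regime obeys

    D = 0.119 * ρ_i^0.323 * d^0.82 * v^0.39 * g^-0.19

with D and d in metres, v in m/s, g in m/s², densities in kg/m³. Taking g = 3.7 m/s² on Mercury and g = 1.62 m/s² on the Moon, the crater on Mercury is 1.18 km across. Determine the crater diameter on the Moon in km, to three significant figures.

D ≈ 1.38 km

All impactor-dependent factors cancel in the ratio, leaving D_Moon/D_Mercury = (g_Moon/g_Mercury)^-0.19.
(1.62/3.7)^-0.19 = 0.4378^-0.19 = 1.170
D_Moon = 1.170 × 1.18 km = 1.38 km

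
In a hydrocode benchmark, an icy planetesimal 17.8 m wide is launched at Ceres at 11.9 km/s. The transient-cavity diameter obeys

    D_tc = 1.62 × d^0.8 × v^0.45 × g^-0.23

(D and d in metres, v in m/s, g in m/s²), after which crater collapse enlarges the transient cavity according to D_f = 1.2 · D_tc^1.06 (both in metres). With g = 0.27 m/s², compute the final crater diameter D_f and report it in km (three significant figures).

D_f ≈ 2.78 km

v = 11900 m/s.
d^0.8 = 17.8^0.8 = 10.01
v^0.45 = 11900^0.45 = 68.23
g^-0.23 = 0.27^-0.23 = 1.351
D_tc = 1.62 × 10.01 × 68.23 × 1.351 = 1495 m
D_f = 1.2 × (1495)^1.06 = 2782 m
     = 2.782 km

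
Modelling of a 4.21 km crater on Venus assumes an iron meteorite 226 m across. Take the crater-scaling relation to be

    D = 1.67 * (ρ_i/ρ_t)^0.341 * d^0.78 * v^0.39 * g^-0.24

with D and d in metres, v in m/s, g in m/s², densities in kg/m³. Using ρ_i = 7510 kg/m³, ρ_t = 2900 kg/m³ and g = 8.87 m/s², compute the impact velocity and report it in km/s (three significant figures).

Rearranging for v: v = [D / (1.67 · (7510/2900)^0.341 · 226^0.78 · 8.87^-0.24)]^(1/0.39).
D = 4210 m.
(7510/2900)^0.341 = 1.383
226^0.78 = 68.58
8.87^-0.24 = 0.5922
Denominator = 1.67 × 1.383 × 68.58 × 0.5922 = 93.80
D / 93.80 = 4210 / 93.80 = 44.88
v = 44.88^(1/0.39) = 44.88^2.5641 = 17220 m/s

v ≈ 17.2 km/s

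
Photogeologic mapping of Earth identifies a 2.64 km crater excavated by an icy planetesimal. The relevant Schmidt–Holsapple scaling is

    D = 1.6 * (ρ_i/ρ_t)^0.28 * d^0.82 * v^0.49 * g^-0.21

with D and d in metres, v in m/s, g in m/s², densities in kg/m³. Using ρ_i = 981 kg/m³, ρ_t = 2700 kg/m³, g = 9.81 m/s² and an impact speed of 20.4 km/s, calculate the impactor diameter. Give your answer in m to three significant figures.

Rearranging for d: d = [D / (1.6 · (981/2700)^0.28 · 20400^0.49 · 9.81^-0.21)]^(1/0.82).
D = 2640 m.
(981/2700)^0.28 = 0.7532
20400^0.49 = 129.3
9.81^-0.21 = 0.6191
Denominator = 1.6 × 0.7532 × 129.3 × 0.6191 = 96.47
D / 96.47 = 2640 / 96.47 = 27.37
d = 27.37^(1/0.82) = 27.37^1.2195 = 56.59 m

d ≈ 56.6 m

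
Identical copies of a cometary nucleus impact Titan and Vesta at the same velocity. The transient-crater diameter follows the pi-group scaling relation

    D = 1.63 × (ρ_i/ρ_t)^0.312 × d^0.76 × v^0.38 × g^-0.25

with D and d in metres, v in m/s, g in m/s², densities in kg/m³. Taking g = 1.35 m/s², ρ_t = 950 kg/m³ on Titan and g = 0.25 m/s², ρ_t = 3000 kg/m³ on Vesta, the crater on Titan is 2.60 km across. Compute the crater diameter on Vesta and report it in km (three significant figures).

D ≈ 2.77 km

The impactor-only factors (d, v, ρ_i) cancel in the ratio, leaving D_Vesta/D_Titan = (g_Vesta/g_Titan)^-0.25 · (ρ_t,Titan/ρ_t,Vesta)^0.312.
(0.25/1.35)^-0.25 = 0.1852^-0.25 = 1.524
(950/3000)^0.312 = 0.3167^0.312 = 0.6986
Ratio = 1.524 × 0.6986 = 1.065
D_Vesta = 1.065 × 2.60 km = 2.77 km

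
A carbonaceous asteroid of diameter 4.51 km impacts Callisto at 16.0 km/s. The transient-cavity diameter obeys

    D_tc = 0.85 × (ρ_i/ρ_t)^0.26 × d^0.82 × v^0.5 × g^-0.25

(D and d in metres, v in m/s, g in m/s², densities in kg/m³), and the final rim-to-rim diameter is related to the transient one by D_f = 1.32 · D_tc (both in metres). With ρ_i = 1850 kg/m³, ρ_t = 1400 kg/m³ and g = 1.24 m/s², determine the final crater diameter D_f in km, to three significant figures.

In SI: d = 4510 m, v = 16000 m/s.
(ρ_i/ρ_t)^0.26 = (1850/1400)^0.26 = 1.075
d^0.82 = 4510^0.82 = 991.8
v^0.5 = 16000^0.5 = 126.5
g^-0.25 = 1.24^-0.25 = 0.9476
D_tc = 0.85 × 1.075 × 991.8 × 126.5 × 0.9476 = 1.086 × 10^5 m
D_f = 1.32 × 1.086 × 10^5 = 1.434 × 10^5 m
     = 143.4 km

D_f ≈ 143 km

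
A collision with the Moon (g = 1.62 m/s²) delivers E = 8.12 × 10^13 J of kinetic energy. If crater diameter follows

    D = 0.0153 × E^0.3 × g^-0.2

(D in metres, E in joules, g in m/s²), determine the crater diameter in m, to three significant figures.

E^0.3 = (8.12 × 10^13)^0.3 = 1.489 × 10^4
g^-0.2 = 1.62^-0.2 = 0.9080
D = 0.0153 × 1.489 × 10^4 × 0.9080 = 206.9 m

D ≈ 207 m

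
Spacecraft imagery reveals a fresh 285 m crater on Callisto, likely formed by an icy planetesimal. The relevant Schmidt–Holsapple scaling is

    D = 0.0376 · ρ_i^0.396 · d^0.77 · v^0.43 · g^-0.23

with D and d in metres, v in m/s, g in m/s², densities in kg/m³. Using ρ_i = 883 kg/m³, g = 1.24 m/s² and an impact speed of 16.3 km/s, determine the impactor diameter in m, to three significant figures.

d ≈ 15.8 m

Rearranging for d: d = [D / (0.0376 · 883^0.396 · 16300^0.43 · 1.24^-0.23)]^(1/0.77).
883^0.396 = 14.68
16300^0.43 = 64.75
1.24^-0.23 = 0.9517
Denominator = 0.0376 × 14.68 × 64.75 × 0.9517 = 34.01
D / 34.01 = 285 / 34.01 = 8.380
d = 8.380^(1/0.77) = 8.380^1.2987 = 15.81 m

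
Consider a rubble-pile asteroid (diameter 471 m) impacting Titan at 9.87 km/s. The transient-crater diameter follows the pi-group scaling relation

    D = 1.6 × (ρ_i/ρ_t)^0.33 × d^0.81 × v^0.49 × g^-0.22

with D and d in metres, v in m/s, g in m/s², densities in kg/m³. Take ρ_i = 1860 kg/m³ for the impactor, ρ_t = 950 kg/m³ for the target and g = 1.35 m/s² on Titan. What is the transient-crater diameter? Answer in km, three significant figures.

In SI units: v = 9870 m/s.
(ρ_i/ρ_t)^0.33 = (1860/950)^0.33 = 1.248
d^0.81 = 471^0.81 = 146.3
v^0.49 = 9870^0.49 = 90.62
g^-0.22 = 1.35^-0.22 = 0.9361
D = 1.6 × 1.248 × 146.3 × 90.62 × 0.9361 = 24781 m
   = 24.78 km

D ≈ 24.8 km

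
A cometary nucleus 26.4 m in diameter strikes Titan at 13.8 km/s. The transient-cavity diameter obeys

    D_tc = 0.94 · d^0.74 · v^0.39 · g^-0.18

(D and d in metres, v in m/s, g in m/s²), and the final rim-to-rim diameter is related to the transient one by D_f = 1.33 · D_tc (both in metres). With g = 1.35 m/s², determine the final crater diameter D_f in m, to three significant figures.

D_f ≈ 550 m

v = 13800 m/s.
d^0.74 = 26.4^0.74 = 11.27
v^0.39 = 13800^0.39 = 41.17
g^-0.18 = 1.35^-0.18 = 0.9474
D_tc = 0.94 × 11.27 × 41.17 × 0.9474 = 413.2 m
D_f = 1.33 × 413.2 = 549.6 m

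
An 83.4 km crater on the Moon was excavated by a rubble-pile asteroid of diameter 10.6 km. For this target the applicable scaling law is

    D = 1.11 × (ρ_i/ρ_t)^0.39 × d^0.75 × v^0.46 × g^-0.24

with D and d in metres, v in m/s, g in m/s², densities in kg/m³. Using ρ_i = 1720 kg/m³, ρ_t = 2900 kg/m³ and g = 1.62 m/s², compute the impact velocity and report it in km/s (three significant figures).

Rearranging for v: v = [D / (1.11 · (1720/2900)^0.39 · 10600^0.75 · 1.62^-0.24)]^(1/0.46).
D = 83400 m.
(1720/2900)^0.39 = 0.8157
10600^0.75 = 1045
1.62^-0.24 = 0.8907
Denominator = 1.11 × 0.8157 × 1045 × 0.8907 = 842.8
D / 842.8 = 83400 / 842.8 = 98.96
v = 98.96^(1/0.46) = 98.96^2.1739 = 21774 m/s

v ≈ 21.8 km/s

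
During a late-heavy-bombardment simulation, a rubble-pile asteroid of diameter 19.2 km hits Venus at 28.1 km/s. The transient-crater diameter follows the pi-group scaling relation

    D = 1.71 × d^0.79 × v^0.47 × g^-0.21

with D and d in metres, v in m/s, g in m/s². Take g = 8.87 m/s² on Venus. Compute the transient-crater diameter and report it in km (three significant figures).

D ≈ 323 km

In SI units: d = 19200 m, v = 28100 m/s.
d^0.79 = 19200^0.79 = 2420
v^0.47 = 28100^0.47 = 123.3
g^-0.21 = 8.87^-0.21 = 0.6323
D = 1.71 × 2420 × 123.3 × 0.6323 = 3.226 × 10^5 m
   = 322.6 km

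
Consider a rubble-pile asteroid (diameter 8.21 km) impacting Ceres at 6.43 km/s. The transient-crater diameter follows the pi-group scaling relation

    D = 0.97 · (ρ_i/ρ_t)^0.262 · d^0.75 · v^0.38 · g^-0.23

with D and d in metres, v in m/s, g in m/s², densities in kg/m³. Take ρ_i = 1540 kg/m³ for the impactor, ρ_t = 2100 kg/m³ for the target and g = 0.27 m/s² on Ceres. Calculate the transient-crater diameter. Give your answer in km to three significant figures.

In SI units: d = 8210 m, v = 6430 m/s.
(ρ_i/ρ_t)^0.262 = (1540/2100)^0.262 = 0.9220
d^0.75 = 8210^0.75 = 862.5
v^0.38 = 6430^0.38 = 28.00
g^-0.23 = 0.27^-0.23 = 1.351
D = 0.97 × 0.9220 × 862.5 × 28.00 × 1.351 = 29179 m
   = 29.18 km

D ≈ 29.2 km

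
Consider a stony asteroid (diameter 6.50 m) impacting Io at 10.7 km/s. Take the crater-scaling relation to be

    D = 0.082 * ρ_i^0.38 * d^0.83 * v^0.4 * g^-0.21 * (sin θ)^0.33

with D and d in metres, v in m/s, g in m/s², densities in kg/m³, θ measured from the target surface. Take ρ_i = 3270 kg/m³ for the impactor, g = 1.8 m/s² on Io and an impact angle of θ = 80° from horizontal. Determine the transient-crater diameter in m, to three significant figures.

In SI units: v = 10700 m/s.
ρ_i^0.38 = 3270^0.38 = 21.65
d^0.83 = 6.5^0.83 = 4.728
v^0.4 = 10700^0.4 = 40.90
g^-0.21 = 1.8^-0.21 = 0.8839
(sin 80°)^0.33 = 0.9848^0.33 = 0.9950
D = 0.082 × 21.65 × 4.728 × 40.90 × 0.8839 × 0.9950 = 301.9 m

D ≈ 302 m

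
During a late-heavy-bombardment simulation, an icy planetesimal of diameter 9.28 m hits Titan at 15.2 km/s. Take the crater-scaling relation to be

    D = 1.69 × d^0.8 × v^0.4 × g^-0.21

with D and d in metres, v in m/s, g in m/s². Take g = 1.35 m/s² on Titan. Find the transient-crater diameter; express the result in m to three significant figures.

In SI units: v = 15200 m/s.
d^0.8 = 9.28^0.8 = 5.943
v^0.4 = 15200^0.4 = 47.07
g^-0.21 = 1.35^-0.21 = 0.9389
D = 1.69 × 5.943 × 47.07 × 0.9389 = 443.9 m

D ≈ 444 m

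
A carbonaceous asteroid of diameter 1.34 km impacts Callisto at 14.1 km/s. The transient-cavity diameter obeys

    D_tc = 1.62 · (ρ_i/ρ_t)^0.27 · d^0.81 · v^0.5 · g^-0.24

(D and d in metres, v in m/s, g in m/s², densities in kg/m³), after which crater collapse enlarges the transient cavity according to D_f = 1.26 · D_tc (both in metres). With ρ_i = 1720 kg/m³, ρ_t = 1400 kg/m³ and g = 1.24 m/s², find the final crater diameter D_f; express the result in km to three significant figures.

D_f ≈ 83.0 km

In SI: d = 1340 m, v = 14100 m/s.
(ρ_i/ρ_t)^0.27 = (1720/1400)^0.27 = 1.057
d^0.81 = 1340^0.81 = 341.2
v^0.5 = 14100^0.5 = 118.7
g^-0.24 = 1.24^-0.24 = 0.9497
D_tc = 1.62 × 1.057 × 341.2 × 118.7 × 0.9497 = 65860 m
D_f = 1.26 × 65860 = 82984 m
     = 82.98 km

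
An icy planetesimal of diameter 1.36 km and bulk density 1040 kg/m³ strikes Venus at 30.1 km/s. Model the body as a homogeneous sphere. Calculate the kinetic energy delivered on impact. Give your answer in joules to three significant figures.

d = 1360 m; v = 30100 m/s.
Mass m = (π/6) ρ d³ = (π/6) × 1040 × (1360)³ = 1.370 × 10^12 kg
E = ½ m v² = 0.5 × 1.370 × 10^12 × (30100)² = 6.206 × 10^20 J

E ≈ 6.21 × 10^20 J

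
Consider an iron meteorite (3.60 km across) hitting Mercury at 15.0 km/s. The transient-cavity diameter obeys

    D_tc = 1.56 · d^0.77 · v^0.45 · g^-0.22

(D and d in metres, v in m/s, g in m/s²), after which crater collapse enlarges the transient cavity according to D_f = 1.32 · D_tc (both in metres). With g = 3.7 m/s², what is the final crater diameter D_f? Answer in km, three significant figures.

In SI: d = 3600 m, v = 15000 m/s.
d^0.77 = 3600^0.77 = 547.5
v^0.45 = 15000^0.45 = 75.73
g^-0.22 = 3.7^-0.22 = 0.7499
D_tc = 1.56 × 547.5 × 75.73 × 0.7499 = 48500 m
D_f = 1.32 × 48500 = 64020 m
     = 64.02 km

D_f ≈ 64.0 km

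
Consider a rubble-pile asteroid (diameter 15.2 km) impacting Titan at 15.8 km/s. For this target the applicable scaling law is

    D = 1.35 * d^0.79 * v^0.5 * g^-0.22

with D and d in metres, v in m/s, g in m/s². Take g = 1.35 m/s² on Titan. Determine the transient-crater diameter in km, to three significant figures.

In SI units: d = 15200 m, v = 15800 m/s.
d^0.79 = 15200^0.79 = 2012
v^0.5 = 15800^0.5 = 125.7
g^-0.22 = 1.35^-0.22 = 0.9361
D = 1.35 × 2012 × 125.7 × 0.9361 = 3.196 × 10^5 m
   = 319.6 km

D ≈ 320 km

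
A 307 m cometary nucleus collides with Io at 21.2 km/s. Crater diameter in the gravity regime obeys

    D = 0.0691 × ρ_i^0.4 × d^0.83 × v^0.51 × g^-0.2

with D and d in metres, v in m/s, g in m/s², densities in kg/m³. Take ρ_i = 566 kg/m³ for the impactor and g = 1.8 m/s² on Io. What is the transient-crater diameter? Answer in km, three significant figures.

In SI units: v = 21200 m/s.
ρ_i^0.4 = 566^0.4 = 12.62
d^0.83 = 307^0.83 = 116.0
v^0.51 = 21200^0.51 = 160.9
g^-0.2 = 1.8^-0.2 = 0.8891
D = 0.0691 × 12.62 × 116.0 × 160.9 × 0.8891 = 14471 m
   = 14.47 km

D ≈ 14.5 km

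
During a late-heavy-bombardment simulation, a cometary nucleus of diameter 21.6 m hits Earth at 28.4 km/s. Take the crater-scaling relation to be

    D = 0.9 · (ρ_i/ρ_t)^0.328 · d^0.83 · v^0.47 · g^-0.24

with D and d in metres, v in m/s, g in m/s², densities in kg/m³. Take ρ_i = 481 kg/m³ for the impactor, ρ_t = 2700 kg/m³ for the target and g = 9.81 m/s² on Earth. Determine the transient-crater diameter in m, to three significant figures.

D ≈ 469 m

In SI units: v = 28400 m/s.
(ρ_i/ρ_t)^0.328 = (481/2700)^0.328 = 0.5679
d^0.83 = 21.6^0.83 = 12.81
v^0.47 = 28400^0.47 = 123.9
g^-0.24 = 9.81^-0.24 = 0.5781
D = 0.9 × 0.5679 × 12.81 × 123.9 × 0.5781 = 469.0 m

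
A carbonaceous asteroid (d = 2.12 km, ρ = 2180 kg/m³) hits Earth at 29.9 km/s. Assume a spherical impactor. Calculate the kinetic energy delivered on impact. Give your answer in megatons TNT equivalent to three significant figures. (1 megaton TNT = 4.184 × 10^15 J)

E ≈ 1.16 × 10^6 Mt TNT

d = 2120 m; v = 29900 m/s.
Mass m = (π/6) ρ d³ = (π/6) × 2180 × (2120)³ = 1.088 × 10^13 kg
E = ½ m v² = 0.5 × 1.088 × 10^13 × (29900)² = 4.863 × 10^21 J
   = 4.863 × 10^21 / 4.184×10^15 = 1.162 × 10^6 Mt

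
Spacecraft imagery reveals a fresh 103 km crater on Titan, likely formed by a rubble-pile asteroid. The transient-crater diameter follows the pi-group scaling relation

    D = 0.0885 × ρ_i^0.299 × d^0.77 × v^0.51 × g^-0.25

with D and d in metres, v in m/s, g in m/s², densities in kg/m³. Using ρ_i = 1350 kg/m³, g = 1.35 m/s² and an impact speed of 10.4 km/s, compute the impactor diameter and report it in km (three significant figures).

d ≈ 11.1 km

Rearranging for d: d = [D / (0.0885 · 1350^0.299 · 10400^0.51 · 1.35^-0.25)]^(1/0.77).
D = 103000 m.
1350^0.299 = 8.629
10400^0.51 = 111.9
1.35^-0.25 = 0.9277
Denominator = 0.0885 × 8.629 × 111.9 × 0.9277 = 79.28
D / 79.28 = 103000 / 79.28 = 1299
d = 1299^(1/0.77) = 1299^1.2987 = 11057 m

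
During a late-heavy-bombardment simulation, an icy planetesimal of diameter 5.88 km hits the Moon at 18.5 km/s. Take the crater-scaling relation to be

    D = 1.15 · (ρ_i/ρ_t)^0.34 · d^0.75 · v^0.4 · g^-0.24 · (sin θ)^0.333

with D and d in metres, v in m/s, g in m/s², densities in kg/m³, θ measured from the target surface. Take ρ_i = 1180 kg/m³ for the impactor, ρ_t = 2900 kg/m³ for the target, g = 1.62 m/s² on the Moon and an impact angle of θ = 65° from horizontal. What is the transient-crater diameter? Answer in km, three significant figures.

D ≈ 25.0 km

In SI units: d = 5880 m, v = 18500 m/s.
(ρ_i/ρ_t)^0.34 = (1180/2900)^0.34 = 0.7366
d^0.75 = 5880^0.75 = 671.5
v^0.4 = 18500^0.4 = 50.92
g^-0.24 = 1.62^-0.24 = 0.8907
(sin 65°)^0.333 = 0.9063^0.333 = 0.9678
D = 1.15 × 0.7366 × 671.5 × 50.92 × 0.8907 × 0.9678 = 24968 m
   = 24.97 km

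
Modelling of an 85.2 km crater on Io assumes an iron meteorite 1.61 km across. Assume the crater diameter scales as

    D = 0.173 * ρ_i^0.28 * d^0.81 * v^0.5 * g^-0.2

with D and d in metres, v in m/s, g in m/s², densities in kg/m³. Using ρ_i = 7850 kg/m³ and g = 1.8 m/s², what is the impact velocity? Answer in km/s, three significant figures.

Rearranging for v: v = [D / (0.173 · 7850^0.28 · 1610^0.81 · 1.8^-0.2)]^(1/0.5).
D = 85200 m.
7850^0.28 = 12.32
1610^0.81 = 395.8
1.8^-0.2 = 0.8891
Denominator = 0.173 × 12.32 × 395.8 × 0.8891 = 750.0
D / 750.0 = 85200 / 750.0 = 113.6
v = 113.6^(1/0.5) = 113.6^2 = 12905 m/s

v ≈ 12.9 km/s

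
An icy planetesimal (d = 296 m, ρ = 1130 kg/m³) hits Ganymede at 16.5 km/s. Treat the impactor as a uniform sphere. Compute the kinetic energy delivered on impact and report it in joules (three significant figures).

E ≈ 2.09 × 10^18 J

v = 16500 m/s.
Mass m = (π/6) ρ d³ = (π/6) × 1130 × (296)³ = 1.534 × 10^10 kg
E = ½ m v² = 0.5 × 1.534 × 10^10 × (16500)² = 2.088 × 10^18 J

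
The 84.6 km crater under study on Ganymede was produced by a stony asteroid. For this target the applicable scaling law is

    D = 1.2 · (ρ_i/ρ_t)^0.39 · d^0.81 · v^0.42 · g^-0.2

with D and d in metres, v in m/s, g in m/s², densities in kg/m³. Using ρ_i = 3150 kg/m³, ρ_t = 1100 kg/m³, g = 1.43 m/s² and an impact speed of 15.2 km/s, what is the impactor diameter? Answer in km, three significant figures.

Rearranging for d: d = [D / (1.2 · (3150/1100)^0.39 · 15200^0.42 · 1.43^-0.2)]^(1/0.81).
D = 84600 m.
(3150/1100)^0.39 = 1.507
15200^0.42 = 57.07
1.43^-0.2 = 0.9310
Denominator = 1.2 × 1.507 × 57.07 × 0.9310 = 96.08
D / 96.08 = 84600 / 96.08 = 880.5
d = 880.5^(1/0.81) = 880.5^1.2346 = 4321 m

d ≈ 4.32 km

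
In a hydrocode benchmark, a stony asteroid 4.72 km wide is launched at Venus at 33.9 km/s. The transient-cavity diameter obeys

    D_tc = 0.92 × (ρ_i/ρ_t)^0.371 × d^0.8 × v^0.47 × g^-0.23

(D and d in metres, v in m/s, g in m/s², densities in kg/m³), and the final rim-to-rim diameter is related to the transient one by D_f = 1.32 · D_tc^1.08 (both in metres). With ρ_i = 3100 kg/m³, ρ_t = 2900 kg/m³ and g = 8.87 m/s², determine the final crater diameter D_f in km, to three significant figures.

D_f ≈ 214 km

In SI: d = 4720 m, v = 33900 m/s.
(ρ_i/ρ_t)^0.371 = (3100/2900)^0.371 = 1.025
d^0.8 = 4720^0.8 = 869.3
v^0.47 = 33900^0.47 = 134.6
g^-0.23 = 8.87^-0.23 = 0.6053
D_tc = 0.92 × 1.025 × 869.3 × 134.6 × 0.6053 = 66790 m
D_f = 1.32 × (66790)^1.08 = 2.144 × 10^5 m
     = 214.4 km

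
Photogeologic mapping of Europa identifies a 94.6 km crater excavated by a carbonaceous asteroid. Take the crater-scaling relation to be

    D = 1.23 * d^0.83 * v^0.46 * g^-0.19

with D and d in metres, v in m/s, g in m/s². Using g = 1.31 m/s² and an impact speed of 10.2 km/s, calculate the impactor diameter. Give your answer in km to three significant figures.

Rearranging for d: d = [D / (1.23 · 10200^0.46 · 1.31^-0.19)]^(1/0.83).
D = 94600 m.
10200^0.46 = 69.82
1.31^-0.19 = 0.9500
Denominator = 1.23 × 69.82 × 0.9500 = 81.58
D / 81.58 = 94600 / 81.58 = 1160
d = 1160^(1/0.83) = 1160^1.2048 = 4921 m

d ≈ 4.92 km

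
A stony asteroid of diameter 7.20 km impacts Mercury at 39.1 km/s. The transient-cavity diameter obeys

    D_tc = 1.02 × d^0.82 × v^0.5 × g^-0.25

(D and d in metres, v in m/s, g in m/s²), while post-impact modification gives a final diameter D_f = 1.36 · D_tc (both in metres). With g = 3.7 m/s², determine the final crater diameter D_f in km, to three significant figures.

In SI: d = 7200 m, v = 39100 m/s.
d^0.82 = 7200^0.82 = 1456
v^0.5 = 39100^0.5 = 197.7
g^-0.25 = 3.7^-0.25 = 0.7210
D_tc = 1.02 × 1456 × 197.7 × 0.7210 = 2.117 × 10^5 m
D_f = 1.36 × 2.117 × 10^5 = 2.879 × 10^5 m
     = 287.9 km

D_f ≈ 288 km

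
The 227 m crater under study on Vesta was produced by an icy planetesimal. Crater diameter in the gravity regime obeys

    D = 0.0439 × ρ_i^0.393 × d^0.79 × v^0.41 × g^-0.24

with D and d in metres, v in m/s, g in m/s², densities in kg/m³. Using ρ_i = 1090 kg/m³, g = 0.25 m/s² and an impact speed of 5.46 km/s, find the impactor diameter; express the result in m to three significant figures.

d ≈ 11.7 m

Rearranging for d: d = [D / (0.0439 · 1090^0.393 · 5460^0.41 · 0.25^-0.24)]^(1/0.79).
1090^0.393 = 15.62
5460^0.41 = 34.06
0.25^-0.24 = 1.395
Denominator = 0.0439 × 15.62 × 34.06 × 1.395 = 32.58
D / 32.58 = 227 / 32.58 = 6.967
d = 6.967^(1/0.79) = 6.967^1.2658 = 11.67 m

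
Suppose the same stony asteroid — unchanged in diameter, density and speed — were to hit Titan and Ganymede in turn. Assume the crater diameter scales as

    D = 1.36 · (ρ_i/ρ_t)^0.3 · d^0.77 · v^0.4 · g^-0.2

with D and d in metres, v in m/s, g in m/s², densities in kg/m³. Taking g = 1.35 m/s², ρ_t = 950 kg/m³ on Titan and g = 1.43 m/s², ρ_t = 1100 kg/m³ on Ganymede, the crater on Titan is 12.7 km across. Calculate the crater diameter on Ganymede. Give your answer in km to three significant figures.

D ≈ 12.0 km

The impactor-only factors (d, v, ρ_i) cancel in the ratio, leaving D_Ganymede/D_Titan = (g_Ganymede/g_Titan)^-0.2 · (ρ_t,Titan/ρ_t,Ganymede)^0.3.
(1.43/1.35)^-0.2 = 1.059^-0.2 = 0.9886
(950/1100)^0.3 = 0.8636^0.3 = 0.9570
Ratio = 0.9886 × 0.9570 = 0.9461
D_Ganymede = 0.9461 × 12.7 km = 12.0 km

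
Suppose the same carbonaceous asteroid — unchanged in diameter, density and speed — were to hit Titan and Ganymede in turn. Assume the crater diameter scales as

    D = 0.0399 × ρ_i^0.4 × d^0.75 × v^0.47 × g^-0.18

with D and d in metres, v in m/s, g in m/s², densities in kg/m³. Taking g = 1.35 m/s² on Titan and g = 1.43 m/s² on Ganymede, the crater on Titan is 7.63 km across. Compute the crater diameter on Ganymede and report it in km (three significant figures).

D ≈ 7.55 km

All impactor-dependent factors cancel in the ratio, leaving D_Ganymede/D_Titan = (g_Ganymede/g_Titan)^-0.18.
(1.43/1.35)^-0.18 = 1.059^-0.18 = 0.9897
D_Ganymede = 0.9897 × 7.63 km = 7.55 km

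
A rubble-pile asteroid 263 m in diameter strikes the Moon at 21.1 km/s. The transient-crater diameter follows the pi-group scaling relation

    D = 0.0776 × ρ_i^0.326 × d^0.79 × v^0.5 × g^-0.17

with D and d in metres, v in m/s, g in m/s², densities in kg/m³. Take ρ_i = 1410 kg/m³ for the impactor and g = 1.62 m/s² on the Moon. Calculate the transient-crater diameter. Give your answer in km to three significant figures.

D ≈ 9.01 km

In SI units: v = 21100 m/s.
ρ_i^0.326 = 1410^0.326 = 10.63
d^0.79 = 263^0.79 = 81.61
v^0.5 = 21100^0.5 = 145.3
g^-0.17 = 1.62^-0.17 = 0.9213
D = 0.0776 × 10.63 × 81.61 × 145.3 × 0.9213 = 9012 m
   = 9.012 km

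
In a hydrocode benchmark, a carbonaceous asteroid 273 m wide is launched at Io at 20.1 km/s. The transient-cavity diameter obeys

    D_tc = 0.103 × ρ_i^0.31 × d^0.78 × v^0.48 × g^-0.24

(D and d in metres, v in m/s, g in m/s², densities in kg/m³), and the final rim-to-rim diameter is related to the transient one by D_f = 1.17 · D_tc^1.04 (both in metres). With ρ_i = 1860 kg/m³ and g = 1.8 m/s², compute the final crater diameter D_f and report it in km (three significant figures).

v = 20100 m/s.
ρ_i^0.31 = 1860^0.31 = 10.32
d^0.78 = 273^0.78 = 79.47
v^0.48 = 20100^0.48 = 116.3
g^-0.24 = 1.8^-0.24 = 0.8684
D_tc = 0.103 × 10.32 × 79.47 × 116.3 × 0.8684 = 8531 m
D_f = 1.17 × (8531)^1.04 = 14336 m
     = 14.34 km

D_f ≈ 14.3 km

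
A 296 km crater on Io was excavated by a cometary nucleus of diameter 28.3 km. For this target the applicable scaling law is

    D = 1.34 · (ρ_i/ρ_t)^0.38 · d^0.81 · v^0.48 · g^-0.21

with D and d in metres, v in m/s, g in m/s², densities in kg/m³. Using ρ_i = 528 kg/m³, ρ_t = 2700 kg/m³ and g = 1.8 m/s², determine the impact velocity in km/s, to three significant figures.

Rearranging for v: v = [D / (1.34 · (528/2700)^0.38 · 28300^0.81 · 1.8^-0.21)]^(1/0.48).
D = 296000 m.
(528/2700)^0.38 = 0.5379
28300^0.81 = 4036
1.8^-0.21 = 0.8839
Denominator = 1.34 × 0.5379 × 4036 × 0.8839 = 2571
D / 2571 = 296000 / 2571 = 115.1
v = 115.1^(1/0.48) = 115.1^2.0833 = 19672 m/s

v ≈ 19.7 km/s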